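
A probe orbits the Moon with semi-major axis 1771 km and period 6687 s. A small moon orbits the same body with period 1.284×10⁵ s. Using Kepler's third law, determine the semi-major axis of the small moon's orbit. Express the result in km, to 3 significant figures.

a₂ ≈ 12700 km

Kepler's third law: a³ ∝ T², so a₂ = a₁ (T₂/T₁)^(2/3).
T₂/T₁ = 19.20, (T₂/T₁)^(2/3) = 7.171.
a₂ = 1771 × 7.171 = 12700 km.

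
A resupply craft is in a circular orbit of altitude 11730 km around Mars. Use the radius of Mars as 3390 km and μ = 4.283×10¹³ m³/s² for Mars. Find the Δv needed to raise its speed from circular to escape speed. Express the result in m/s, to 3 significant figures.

Δv ≈ 697 m/s

r = 3390 + 11730 = 15120 km = 1.5120×10⁷ m.
Circular speed v_c = √(μ/r) = 1683 m/s.
Escape speed v_esc = √(2μ/r) = √2 × v_c = 2380 m/s.
Δv = v_esc − v_c = 697.1 m/s.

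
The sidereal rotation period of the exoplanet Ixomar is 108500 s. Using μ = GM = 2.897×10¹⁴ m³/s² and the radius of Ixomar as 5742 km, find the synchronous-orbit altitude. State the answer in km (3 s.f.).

h_sync ≈ 38500 km

A synchronous orbit has period T, so by Kepler's third law a = (μT²/4π²)^(1/3).
μT²/4π² = 2.897×10¹⁴ × (1.085×10⁵)² / 39.48 = 8.639×10²² m³.
a = 4.421×10⁷ m = 44206 km.
Altitude h = a − R = 44206 − 5742 = 38464 km.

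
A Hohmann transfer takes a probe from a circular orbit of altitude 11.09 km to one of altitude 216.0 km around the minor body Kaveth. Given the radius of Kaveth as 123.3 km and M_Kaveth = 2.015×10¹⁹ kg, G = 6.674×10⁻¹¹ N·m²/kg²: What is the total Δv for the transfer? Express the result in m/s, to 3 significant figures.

μ = GM = 6.674×10⁻¹¹ × 2.015×10¹⁹ = 1.345×10⁹ m³/s².
r₁ = 123.3 + 11.09 = 134.39 km = 1.3439×10⁵ m.
r₂ = 123.3 + 216.0 = 339.30 km = 3.3930×10⁵ m.
Transfer ellipse a_t = (r₁ + r₂)/2 = 2.368×10⁵ m.
At r₁: circular v_c1 = √(μ/r₁) = 100.0 m/s; transfer-periapsis v_p = √[μ(2/r₁ − 1/a_t)] = 119.7 m/s.
Δv₁ = v_p − v_c1 = 19.70 m/s.
At r₂: circular v_c2 = √(μ/r₂) = 62.96 m/s; transfer-apoapsis v_a = √[μ(2/r₂ − 1/a_t)] = 47.42 m/s.
Δv₂ = v_c2 − v_a = 15.53 m/s.
Total Δv = Δv₁ + Δv₂ = 35.23 m/s.

Δv_total ≈ 35.2 m/s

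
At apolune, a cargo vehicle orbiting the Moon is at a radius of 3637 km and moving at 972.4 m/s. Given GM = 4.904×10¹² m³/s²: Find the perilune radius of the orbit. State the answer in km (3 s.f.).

perilune radius ≈ 1960 km

r_a = 3.637×10⁶ m.
Specific energy ε = v²/2 − μ/r = -8.756×10⁵ J/kg, so a = −μ/(2ε) = 2.800×10⁶ m.
The apsides satisfy r_p + r_a = 2a, so the perilune radius is 2a − r_a = 1.964×10⁶ m = 1963.8 km.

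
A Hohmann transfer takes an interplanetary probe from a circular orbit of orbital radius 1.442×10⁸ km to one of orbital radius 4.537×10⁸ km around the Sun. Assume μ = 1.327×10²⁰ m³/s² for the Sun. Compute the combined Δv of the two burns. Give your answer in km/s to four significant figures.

r₁ = 1.442×10⁸ km = 1.442×10¹¹ m.
r₂ = 4.537×10⁸ km = 4.537×10¹¹ m.
Transfer ellipse a_t = (r₁ + r₂)/2 = 2.990×10¹¹ m.
At r₁: circular v_c1 = √(μ/r₁) = 30340 m/s; transfer-perihelion v_p = √[μ(2/r₁ − 1/a_t)] = 37370 m/s.
Δv₁ = v_p − v_c1 = 7036 m/s.
At r₂: circular v_c2 = √(μ/r₂) = 17100 m/s; transfer-aphelion v_a = √[μ(2/r₂ − 1/a_t)] = 11880 m/s.
Δv₂ = v_c2 − v_a = 5224 m/s.
Total Δv = Δv₁ + Δv₂ = 12260 m/s = 12.26 km/s.

Δv_total ≈ 12.26 km/s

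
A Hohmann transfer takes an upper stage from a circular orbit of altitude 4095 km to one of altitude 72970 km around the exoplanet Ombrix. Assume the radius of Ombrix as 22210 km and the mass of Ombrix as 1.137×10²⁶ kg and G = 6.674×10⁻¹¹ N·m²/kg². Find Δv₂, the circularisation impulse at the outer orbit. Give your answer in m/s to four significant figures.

Δv ≈ 3053 m/s

μ = GM = 6.674×10⁻¹¹ × 1.137×10²⁶ = 7.588×10¹⁵ m³/s².
r₁ = 22210 + 4095 = 26305 km = 2.6305×10⁷ m.
r₂ = 22210 + 72970 = 95180 km = 9.5180×10⁷ m.
Transfer ellipse a_t = (r₁ + r₂)/2 = 6.074×10⁷ m.
At r₁: circular v_c1 = √(μ/r₁) = 16980 m/s; transfer-periapsis v_p = √[μ(2/r₁ − 1/a_t)] = 21260 m/s.
At r₂: circular v_c2 = √(μ/r₂) = 8929 m/s; transfer-apoapsis v_a = √[μ(2/r₂ − 1/a_t)] = 5876 m/s.
Δv₂ = v_c2 − v_a = 3053 m/s.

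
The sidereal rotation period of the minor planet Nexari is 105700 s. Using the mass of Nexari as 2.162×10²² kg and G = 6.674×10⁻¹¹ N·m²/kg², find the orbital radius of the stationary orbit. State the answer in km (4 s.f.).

μ = GM = 6.674×10⁻¹¹ × 2.162×10²² = 1.443×10¹² m³/s².
A synchronous orbit has period T, so by Kepler's third law a = (μT²/4π²)^(1/3).
μT²/4π² = 1.443×10¹² × (1.057×10⁵)² / 39.48 = 4.083×10²⁰ m³.
a = 7.419×10⁶ m = 7419.0 km.

r_sync ≈ 7419 km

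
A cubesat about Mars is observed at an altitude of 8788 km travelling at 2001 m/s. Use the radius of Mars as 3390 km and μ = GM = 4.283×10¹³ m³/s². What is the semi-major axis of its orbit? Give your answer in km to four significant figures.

r = 3390 + 8788 = 12178 km = 1.218×10⁷ m.
Specific orbital energy ε = v²/2 − μ/r = (2001)²/2 − 4.283×10¹³/1.218×10⁷ = -1.515×10⁶ J/kg.
Since ε = −μ/(2a), a = −μ/(2ε) = 1.414×10⁷ m = 14135 km.

a ≈ 14140 km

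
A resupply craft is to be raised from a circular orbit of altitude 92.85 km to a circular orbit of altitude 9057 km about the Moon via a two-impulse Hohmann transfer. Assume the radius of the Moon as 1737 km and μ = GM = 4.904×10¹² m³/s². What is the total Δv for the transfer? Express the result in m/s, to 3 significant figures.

Δv_total ≈ 815 m/s

r₁ = 1737 + 92.85 = 1829.8 km = 1.8298×10⁶ m.
r₂ = 1737 + 9057 = 10794 km = 1.0794×10⁷ m.
Transfer ellipse a_t = (r₁ + r₂)/2 = 6.312×10⁶ m.
At r₁: circular v_c1 = √(μ/r₁) = 1637 m/s; transfer-perilune v_p = √[μ(2/r₁ − 1/a_t)] = 2141 m/s.
Δv₁ = v_p − v_c1 = 503.7 m/s.
At r₂: circular v_c2 = √(μ/r₂) = 674.0 m/s; transfer-apolune v_a = √[μ(2/r₂ − 1/a_t)] = 362.9 m/s.
Δv₂ = v_c2 − v_a = 311.1 m/s.
Total Δv = Δv₁ + Δv₂ = 814.9 m/s.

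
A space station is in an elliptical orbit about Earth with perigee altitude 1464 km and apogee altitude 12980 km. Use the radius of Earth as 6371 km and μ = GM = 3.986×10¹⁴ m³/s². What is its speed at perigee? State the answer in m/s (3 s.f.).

v ≈ 8510 m/s

r_p = 6371 + 1464 = 7835.0 km = 7.8350×10⁶ m.
r_a = 6371 + 12980 = 19351 km = 1.9351×10⁷ m.
Semi-major axis a = (r_p + r_a)/2 = 13593 km = 1.359×10⁷ m.
Vis-viva: v² = μ(2/r − 1/a) = 3.986×10¹⁴ × (2.553×10⁻⁷ − 7.357×10⁻⁸) = 7.242×10⁷ m²/s².
v = 8510 m/s.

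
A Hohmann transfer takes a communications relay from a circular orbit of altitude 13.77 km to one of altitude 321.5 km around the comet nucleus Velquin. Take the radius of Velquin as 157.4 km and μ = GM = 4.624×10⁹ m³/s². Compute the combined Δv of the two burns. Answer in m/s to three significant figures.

r₁ = 157.4 + 13.77 = 171.17 km = 1.7117×10⁵ m.
r₂ = 157.4 + 321.5 = 478.90 km = 4.7890×10⁵ m.
Transfer ellipse a_t = (r₁ + r₂)/2 = 3.250×10⁵ m.
At r₁: circular v_c1 = √(μ/r₁) = 164.4 m/s; transfer-periapsis v_p = √[μ(2/r₁ − 1/a_t)] = 199.5 m/s.
Δv₁ = v_p − v_c1 = 35.14 m/s.
At r₂: circular v_c2 = √(μ/r₂) = 98.26 m/s; transfer-apoapsis v_a = √[μ(2/r₂ − 1/a_t)] = 71.31 m/s.
Δv₂ = v_c2 − v_a = 26.95 m/s.
Total Δv = Δv₁ + Δv₂ = 62.10 m/s.

Δv_total ≈ 62.1 m/s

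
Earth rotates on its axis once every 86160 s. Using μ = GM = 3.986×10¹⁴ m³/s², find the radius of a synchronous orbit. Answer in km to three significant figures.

A synchronous orbit has period T, so by Kepler's third law a = (μT²/4π²)^(1/3).
μT²/4π² = 3.986×10¹⁴ × (8.616×10⁴)² / 39.48 = 7.495×10²² m³.
a = 4.216×10⁷ m = 42163 km.

r_sync ≈ 42200 km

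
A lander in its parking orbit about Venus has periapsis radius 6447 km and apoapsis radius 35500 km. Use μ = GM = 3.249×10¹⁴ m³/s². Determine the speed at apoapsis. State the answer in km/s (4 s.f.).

Semi-major axis a = (r_p + r_a)/2 = 20974 km = 2.097×10⁷ m.
Vis-viva: v² = μ(2/r − 1/a) = 3.249×10¹⁴ × (5.634×10⁻⁸ − 4.768×10⁻⁸) = 2.813×10⁶ m²/s².
v = 1677 m/s = 1.677 km/s.

v ≈ 1.677 km/s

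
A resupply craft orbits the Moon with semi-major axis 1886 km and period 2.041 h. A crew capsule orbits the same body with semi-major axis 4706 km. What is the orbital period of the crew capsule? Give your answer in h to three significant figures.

Kepler's third law: T² ∝ a³, so T₂ = T₁ (a₂/a₁)^(3/2).
a₂/a₁ = 2.495, (a₂/a₁)^(3/2) = 3.942.
T₂ = 2.041 × 3.942 = 8.045 h.

T₂ ≈ 8.04 h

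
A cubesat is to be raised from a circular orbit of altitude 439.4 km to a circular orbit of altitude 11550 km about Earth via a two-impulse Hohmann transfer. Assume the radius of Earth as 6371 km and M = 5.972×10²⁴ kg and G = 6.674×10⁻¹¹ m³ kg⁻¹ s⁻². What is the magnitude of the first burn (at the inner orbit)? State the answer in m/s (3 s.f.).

Δv ≈ 1560 m/s

μ = GM = 6.674×10⁻¹¹ × 5.972×10²⁴ = 3.986×10¹⁴ m³/s².
r₁ = 6371 + 439.4 = 6810.4 km = 6.8104×10⁶ m.
r₂ = 6371 + 11550 = 17921 km = 1.7921×10⁷ m.
Transfer ellipse a_t = (r₁ + r₂)/2 = 1.237×10⁷ m.
At r₁: circular v_c1 = √(μ/r₁) = 7650 m/s; transfer-perigee v_p = √[μ(2/r₁ − 1/a_t)] = 9210 m/s.
Δv₁ = v_p − v_c1 = 1559 m/s.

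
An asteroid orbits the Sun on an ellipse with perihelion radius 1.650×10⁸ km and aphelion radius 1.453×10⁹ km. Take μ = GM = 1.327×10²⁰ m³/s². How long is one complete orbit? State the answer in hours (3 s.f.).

Semi-major axis a = (r_p + r_a)/2 = (1.6500×10⁸ + 1.4530×10⁹)/2 = 8.0900×10⁸ km = 8.090×10¹¹ m.
By Kepler's third law T = 2π√(a³/μ) = 2π × 6.317×10⁷ = 3.969×10⁸ s.
= 1.102×10⁵ hours.

T ≈ 110000 hours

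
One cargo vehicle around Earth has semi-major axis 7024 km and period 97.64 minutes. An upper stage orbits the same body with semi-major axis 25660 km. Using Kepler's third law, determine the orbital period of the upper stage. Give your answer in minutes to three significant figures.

T₂ ≈ 682 minutes

Kepler's third law: T² ∝ a³, so T₂ = T₁ (a₂/a₁)^(3/2).
a₂/a₁ = 3.653, (a₂/a₁)^(3/2) = 6.982.
T₂ = 97.64 × 6.982 = 681.8 minutes.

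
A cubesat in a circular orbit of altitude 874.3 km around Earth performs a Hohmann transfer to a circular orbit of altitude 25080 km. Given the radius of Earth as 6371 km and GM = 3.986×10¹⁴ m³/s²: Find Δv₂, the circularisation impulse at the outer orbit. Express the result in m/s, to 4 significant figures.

r₁ = 6371 + 874.3 = 7245.3 km = 7.2453×10⁶ m.
r₂ = 6371 + 25080 = 31451 km = 3.1451×10⁷ m.
Transfer ellipse a_t = (r₁ + r₂)/2 = 1.935×10⁷ m.
At r₁: circular v_c1 = √(μ/r₁) = 7417 m/s; transfer-perigee v_p = √[μ(2/r₁ − 1/a_t)] = 9457 m/s.
At r₂: circular v_c2 = √(μ/r₂) = 3560 m/s; transfer-apogee v_a = √[μ(2/r₂ − 1/a_t)] = 2179 m/s.
Δv₂ = v_c2 − v_a = 1382 m/s.

Δv ≈ 1382 m/s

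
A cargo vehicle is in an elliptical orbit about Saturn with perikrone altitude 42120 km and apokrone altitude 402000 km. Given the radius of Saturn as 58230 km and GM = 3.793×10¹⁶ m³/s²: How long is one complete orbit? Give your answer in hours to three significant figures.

r_p = 58230 + 42120 = 100350 km = 1.0035×10⁸ m.
r_a = 58230 + 402000 = 460230 km = 4.6023×10⁸ m.
Semi-major axis a = (r_p + r_a)/2 = (1.0035×10⁵ + 4.6023×10⁵)/2 = 2.8029×10⁵ km = 2.803×10⁸ m.
By Kepler's third law T = 2π√(a³/μ) = 2π × 2.409×10⁴ = 1.514×10⁵ s.
= 42.05 hours.

T ≈ 42.1 hours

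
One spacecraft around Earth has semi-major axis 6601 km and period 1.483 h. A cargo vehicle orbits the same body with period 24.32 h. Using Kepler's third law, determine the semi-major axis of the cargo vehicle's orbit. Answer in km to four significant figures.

Kepler's third law: a³ ∝ T², so a₂ = a₁ (T₂/T₁)^(2/3).
T₂/T₁ = 16.40, (T₂/T₁)^(2/3) = 6.455.
a₂ = 6601 × 6.455 = 42610 km.

a₂ ≈ 42610 km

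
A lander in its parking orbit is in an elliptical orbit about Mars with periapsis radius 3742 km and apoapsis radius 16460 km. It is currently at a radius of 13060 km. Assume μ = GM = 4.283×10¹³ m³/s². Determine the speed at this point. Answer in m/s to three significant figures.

v ≈ 1520 m/s

Semi-major axis a = (r_p + r_a)/2 = 10101 km = 1.010×10⁷ m.
Vis-viva: v² = μ(2/r − 1/a) = 4.283×10¹³ × (1.531×10⁻⁷ − 9.900×10⁻⁸) = 2.319×10⁶ m²/s².
v = 1523 m/s.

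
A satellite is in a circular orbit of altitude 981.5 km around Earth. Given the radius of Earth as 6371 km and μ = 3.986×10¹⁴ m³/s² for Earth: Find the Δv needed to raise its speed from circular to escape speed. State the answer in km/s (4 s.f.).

r = 6371 + 981.5 = 7352.5 km = 7.3525×10⁶ m.
Circular speed v_c = √(μ/r) = 7363 m/s.
Escape speed v_esc = √(2μ/r) = √2 × v_c = 10410 m/s.
Δv = v_esc − v_c = 3050 m/s = 3.050 km/s.

Δv ≈ 3.050 km/s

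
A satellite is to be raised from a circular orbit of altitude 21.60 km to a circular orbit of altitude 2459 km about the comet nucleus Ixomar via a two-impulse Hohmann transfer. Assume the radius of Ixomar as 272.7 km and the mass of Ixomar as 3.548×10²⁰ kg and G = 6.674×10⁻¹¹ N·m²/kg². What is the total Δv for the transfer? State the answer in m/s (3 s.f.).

Δv_total ≈ 150 m/s

μ = GM = 6.674×10⁻¹¹ × 3.548×10²⁰ = 2.368×10¹⁰ m³/s².
r₁ = 272.7 + 21.60 = 294.30 km = 2.9430×10⁵ m.
r₂ = 272.7 + 2459 = 2731.7 km = 2.7317×10⁶ m.
Transfer ellipse a_t = (r₁ + r₂)/2 = 1.513×10⁶ m.
At r₁: circular v_c1 = √(μ/r₁) = 283.7 m/s; transfer-periapsis v_p = √[μ(2/r₁ − 1/a_t)] = 381.1 m/s.
Δv₁ = v_p − v_c1 = 97.49 m/s.
At r₂: circular v_c2 = √(μ/r₂) = 93.10 m/s; transfer-apoapsis v_a = √[μ(2/r₂ − 1/a_t)] = 41.06 m/s.
Δv₂ = v_c2 − v_a = 52.04 m/s.
Total Δv = Δv₁ + Δv₂ = 149.5 m/s.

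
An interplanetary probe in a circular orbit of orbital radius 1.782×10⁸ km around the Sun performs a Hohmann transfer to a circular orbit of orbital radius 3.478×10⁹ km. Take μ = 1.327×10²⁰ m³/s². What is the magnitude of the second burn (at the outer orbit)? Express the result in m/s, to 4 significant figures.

Δv ≈ 4248 m/s

r₁ = 1.782×10⁸ km = 1.782×10¹¹ m.
r₂ = 3.478×10⁹ km = 3.478×10¹² m.
Transfer ellipse a_t = (r₁ + r₂)/2 = 1.828×10¹² m.
At r₁: circular v_c1 = √(μ/r₁) = 27290 m/s; transfer-perihelion v_p = √[μ(2/r₁ − 1/a_t)] = 37640 m/s.
At r₂: circular v_c2 = √(μ/r₂) = 6177 m/s; transfer-aphelion v_a = √[μ(2/r₂ − 1/a_t)] = 1929 m/s.
Δv₂ = v_c2 − v_a = 4248 m/s.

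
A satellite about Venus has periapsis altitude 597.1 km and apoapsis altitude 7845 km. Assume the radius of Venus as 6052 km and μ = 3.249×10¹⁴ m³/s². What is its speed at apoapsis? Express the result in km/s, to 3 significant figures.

v ≈ 3.89 km/s

r_p = 6052 + 597.1 = 6649.1 km = 6.6491×10⁶ m.
r_a = 6052 + 7845 = 13897 km = 1.3897×10⁷ m.
Semi-major axis a = (r_p + r_a)/2 = 10273 km = 1.027×10⁷ m.
Vis-viva: v² = μ(2/r − 1/a) = 3.249×10¹⁴ × (1.439×10⁻⁷ − 9.734×10⁻⁸) = 1.513×10⁷ m²/s².
v = 3890 m/s = 3.890 km/s.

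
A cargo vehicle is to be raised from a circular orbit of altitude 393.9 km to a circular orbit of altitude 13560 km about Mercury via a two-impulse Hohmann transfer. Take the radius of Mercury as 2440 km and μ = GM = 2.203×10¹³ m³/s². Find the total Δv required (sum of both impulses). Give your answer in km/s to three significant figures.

r₁ = 2440 + 393.9 = 2833.9 km = 2.8339×10⁶ m.
r₂ = 2440 + 13560 = 16000 km = 1.6000×10⁷ m.
Transfer ellipse a_t = (r₁ + r₂)/2 = 9.417×10⁶ m.
At r₁: circular v_c1 = √(μ/r₁) = 2788 m/s; transfer-periherm v_p = √[μ(2/r₁ − 1/a_t)] = 3634 m/s.
Δv₁ = v_p − v_c1 = 846.1 m/s.
At r₂: circular v_c2 = √(μ/r₂) = 1173 m/s; transfer-apoherm v_a = √[μ(2/r₂ − 1/a_t)] = 643.7 m/s.
Δv₂ = v_c2 − v_a = 529.7 m/s.
Total Δv = Δv₁ + Δv₂ = 1376 m/s = 1.376 km/s.

Δv_total ≈ 1.38 km/s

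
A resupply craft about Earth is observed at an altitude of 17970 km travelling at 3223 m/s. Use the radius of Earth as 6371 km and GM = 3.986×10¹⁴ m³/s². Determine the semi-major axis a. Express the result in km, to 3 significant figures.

r = 6371 + 17970 = 24341 km = 2.434×10⁷ m.
Specific orbital energy ε = v²/2 − μ/r = (3223)²/2 − 3.986×10¹⁴/2.434×10⁷ = -1.118×10⁷ J/kg.
Since ε = −μ/(2a), a = −μ/(2ε) = 1.782×10⁷ m = 17824 km.

a ≈ 17800 km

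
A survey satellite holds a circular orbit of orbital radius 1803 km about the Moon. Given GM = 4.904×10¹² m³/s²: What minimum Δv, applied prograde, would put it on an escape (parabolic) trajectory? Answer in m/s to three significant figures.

r = 1803 km = 1.803×10⁶ m.
Circular speed v_c = √(μ/r) = 1649 m/s.
Escape speed v_esc = √(2μ/r) = √2 × v_c = 2332 m/s.
Δv = v_esc − v_c = 683.1 m/s.

Δv ≈ 683 m/s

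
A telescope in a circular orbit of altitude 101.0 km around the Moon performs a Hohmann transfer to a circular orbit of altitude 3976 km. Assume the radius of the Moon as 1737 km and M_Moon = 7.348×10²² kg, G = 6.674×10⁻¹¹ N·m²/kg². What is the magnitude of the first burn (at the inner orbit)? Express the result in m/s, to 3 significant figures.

μ = GM = 6.674×10⁻¹¹ × 7.348×10²² = 4.904×10¹² m³/s².
r₁ = 1737 + 101.0 = 1838.0 km = 1.8380×10⁶ m.
r₂ = 1737 + 3976 = 5713.0 km = 5.7130×10⁶ m.
Transfer ellipse a_t = (r₁ + r₂)/2 = 3.776×10⁶ m.
At r₁: circular v_c1 = √(μ/r₁) = 1633 m/s; transfer-perilune v_p = √[μ(2/r₁ − 1/a_t)] = 2009 m/s.
Δv₁ = v_p − v_c1 = 375.9 m/s.

Δv ≈ 376 m/s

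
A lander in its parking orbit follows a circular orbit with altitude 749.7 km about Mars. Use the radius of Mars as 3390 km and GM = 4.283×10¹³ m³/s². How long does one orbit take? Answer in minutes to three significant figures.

r = 3390 + 749.7 = 4139.7 km = 4.1397×10⁶ m.
Kepler's third law: T = 2π√(r³/μ) = 2π√((4.140×10⁶)³ / 4.283×10¹³).
r³/μ = 1.656×10⁶ s², so T = 2π × 1.287×10³ = 8.086×10³ s.
Converting: 8.086×10³ s ÷ 60.00 = 134.8 minutes.

T ≈ 135 minutes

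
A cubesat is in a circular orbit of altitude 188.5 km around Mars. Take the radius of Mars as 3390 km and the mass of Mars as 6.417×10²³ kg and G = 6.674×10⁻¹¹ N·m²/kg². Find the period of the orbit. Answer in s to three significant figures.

T ≈ 6500 s

μ = GM = 6.674×10⁻¹¹ × 6.417×10²³ = 4.283×10¹³ m³/s².
r = 3390 + 188.5 = 3578.5 km = 3.5785×10⁶ m.
Kepler's third law: T = 2π√(r³/μ) = 2π√((3.578×10⁶)³ / 4.283×10¹³).
r³/μ = 1.070×10⁶ s², so T = 2π × 1.034×10³ = 6.499×10³ s.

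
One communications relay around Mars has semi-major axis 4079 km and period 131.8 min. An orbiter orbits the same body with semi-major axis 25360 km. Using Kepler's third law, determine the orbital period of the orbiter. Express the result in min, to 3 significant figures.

T₂ ≈ 2040 min

Kepler's third law: T² ∝ a³, so T₂ = T₁ (a₂/a₁)^(3/2).
a₂/a₁ = 6.217, (a₂/a₁)^(3/2) = 15.50.
T₂ = 131.8 × 15.50 = 2043 min.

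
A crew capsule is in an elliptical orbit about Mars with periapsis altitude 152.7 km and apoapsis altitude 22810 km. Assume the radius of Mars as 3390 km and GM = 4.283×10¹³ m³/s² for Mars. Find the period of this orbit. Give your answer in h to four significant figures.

r_p = 3390 + 152.7 = 3542.7 km = 3.5427×10⁶ m.
r_a = 3390 + 22810 = 26200 km = 2.6200×10⁷ m.
Semi-major axis a = (r_p + r_a)/2 = (3542.7 + 26200)/2 = 14871 km = 1.487×10⁷ m.
By Kepler's third law T = 2π√(a³/μ) = 2π × 8.763×10³ = 5.506×10⁴ s.
= 15.29 h.

T ≈ 15.29 h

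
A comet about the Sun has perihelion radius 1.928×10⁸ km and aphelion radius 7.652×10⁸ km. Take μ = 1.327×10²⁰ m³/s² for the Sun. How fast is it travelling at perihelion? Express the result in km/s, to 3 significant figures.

v ≈ 33.2 km/s

Semi-major axis a = (r_p + r_a)/2 = 4.7900×10⁸ km = 4.790×10¹¹ m.
Vis-viva: v² = μ(2/r − 1/a) = 1.327×10²⁰ × (1.037×10⁻¹¹ − 2.088×10⁻¹²) = 1.100×10⁹ m²/s².
v = 33160 m/s = 33.16 km/s.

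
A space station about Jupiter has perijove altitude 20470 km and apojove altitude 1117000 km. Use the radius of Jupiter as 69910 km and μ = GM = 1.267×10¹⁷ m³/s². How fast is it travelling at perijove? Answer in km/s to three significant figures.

r_p = 69910 + 20470 = 90380 km = 9.0380×10⁷ m.
r_a = 69910 + 1117000 = 1186900 km = 1.1869×10⁹ m.
Semi-major axis a = (r_p + r_a)/2 = 6.3864×10⁵ km = 6.386×10⁸ m.
Vis-viva: v² = μ(2/r − 1/a) = 1.267×10¹⁷ × (2.213×10⁻⁸ − 1.566×10⁻⁹) = 2.605×10⁹ m²/s².
v = 51040 m/s = 51.04 km/s.

v ≈ 51.0 km/s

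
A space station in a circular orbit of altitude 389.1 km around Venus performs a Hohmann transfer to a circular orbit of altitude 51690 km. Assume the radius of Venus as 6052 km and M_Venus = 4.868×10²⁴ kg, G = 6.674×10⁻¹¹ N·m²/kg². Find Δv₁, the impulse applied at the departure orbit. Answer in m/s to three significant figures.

μ = GM = 6.674×10⁻¹¹ × 4.868×10²⁴ = 3.249×10¹⁴ m³/s².
r₁ = 6052 + 389.1 = 6441.1 km = 6.4411×10⁶ m.
r₂ = 6052 + 51690 = 57742 km = 5.7742×10⁷ m.
Transfer ellipse a_t = (r₁ + r₂)/2 = 3.209×10⁷ m.
At r₁: circular v_c1 = √(μ/r₁) = 7102 m/s; transfer-periapsis v_p = √[μ(2/r₁ − 1/a_t)] = 9527 m/s.
Δv₁ = v_p − v_c1 = 2424 m/s.

Δv ≈ 2420 m/s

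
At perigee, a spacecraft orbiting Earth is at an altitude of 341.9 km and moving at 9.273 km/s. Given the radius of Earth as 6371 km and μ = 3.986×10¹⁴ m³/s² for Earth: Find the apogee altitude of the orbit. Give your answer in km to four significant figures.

r_p = 6371 + 341.9 = 6712.9 km = 6.713×10⁶ m.
Specific energy ε = v²/2 − μ/r = -1.638×10⁷ J/kg, so a = −μ/(2ε) = 1.216×10⁷ m.
The apsides satisfy r_p + r_a = 2a, so the apogee radius is 2a − r_p = 1.762×10⁷ m = 17616 km.
Apogee altitude = 17616 − 6371 = 11245 km.

apogee altitude ≈ 11240 km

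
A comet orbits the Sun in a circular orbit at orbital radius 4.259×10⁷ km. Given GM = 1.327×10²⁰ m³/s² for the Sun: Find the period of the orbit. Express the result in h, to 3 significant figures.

r = 4.259×10⁷ km = 4.259×10¹⁰ m.
Kepler's third law: T = 2π√(r³/μ) = 2π√((4.259×10¹⁰)³ / 1.327×10²⁰).
r³/μ = 5.822×10¹¹ s², so T = 2π × 7.630×10⁵ = 4.794×10⁶ s.
Converting: 4.794×10⁶ s ÷ 3600 = 1332 h.

T ≈ 1330 h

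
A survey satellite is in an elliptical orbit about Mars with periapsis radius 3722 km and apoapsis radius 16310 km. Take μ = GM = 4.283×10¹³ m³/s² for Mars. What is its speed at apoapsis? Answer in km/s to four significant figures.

v ≈ 0.9878 km/s

Semi-major axis a = (r_p + r_a)/2 = 10016 km = 1.002×10⁷ m.
Vis-viva: v² = μ(2/r − 1/a) = 4.283×10¹³ × (1.226×10⁻⁷ − 9.984×10⁻⁸) = 9.758×10⁵ m²/s².
v = 987.8 m/s = 0.9878 km/s.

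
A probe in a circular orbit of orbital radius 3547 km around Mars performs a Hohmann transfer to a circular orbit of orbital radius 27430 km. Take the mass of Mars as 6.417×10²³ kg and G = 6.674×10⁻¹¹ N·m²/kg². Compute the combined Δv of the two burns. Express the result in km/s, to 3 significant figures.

Δv_total ≈ 1.80 km/s

μ = GM = 6.674×10⁻¹¹ × 6.417×10²³ = 4.283×10¹³ m³/s².
r₁ = 3547 km = 3.547×10⁶ m.
r₂ = 27430 km = 2.743×10⁷ m.
Transfer ellipse a_t = (r₁ + r₂)/2 = 1.549×10⁷ m.
At r₁: circular v_c1 = √(μ/r₁) = 3475 m/s; transfer-periapsis v_p = √[μ(2/r₁ − 1/a_t)] = 4624 m/s.
Δv₁ = v_p − v_c1 = 1149 m/s.
At r₂: circular v_c2 = √(μ/r₂) = 1250 m/s; transfer-apoapsis v_a = √[μ(2/r₂ − 1/a_t)] = 598.0 m/s.
Δv₂ = v_c2 − v_a = 651.6 m/s.
Total Δv = Δv₁ + Δv₂ = 1801 m/s = 1.801 km/s.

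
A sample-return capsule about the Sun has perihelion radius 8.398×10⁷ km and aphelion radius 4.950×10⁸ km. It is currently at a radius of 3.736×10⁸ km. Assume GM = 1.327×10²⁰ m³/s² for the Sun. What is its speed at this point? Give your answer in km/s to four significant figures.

v ≈ 15.87 km/s

Semi-major axis a = (r_p + r_a)/2 = 2.8949×10⁸ km = 2.895×10¹¹ m.
Vis-viva: v² = μ(2/r − 1/a) = 1.327×10²⁰ × (5.353×10⁻¹² − 3.454×10⁻¹²) = 2.520×10⁸ m²/s².
v = 15870 m/s = 15.87 km/s.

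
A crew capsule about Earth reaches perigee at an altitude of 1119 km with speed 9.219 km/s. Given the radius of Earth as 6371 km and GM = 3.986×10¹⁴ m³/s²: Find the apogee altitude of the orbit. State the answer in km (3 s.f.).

apogee altitude ≈ 23300 km

r_p = 6371 + 1119 = 7490.0 km = 7.490×10⁶ m.
Specific energy ε = v²/2 − μ/r = -1.072×10⁷ J/kg, so a = −μ/(2ε) = 1.859×10⁷ m.
The apsides satisfy r_p + r_a = 2a, so the apogee radius is 2a − r_p = 2.968×10⁷ m = 29684 km.
Apogee altitude = 29684 − 6371 = 23313 km.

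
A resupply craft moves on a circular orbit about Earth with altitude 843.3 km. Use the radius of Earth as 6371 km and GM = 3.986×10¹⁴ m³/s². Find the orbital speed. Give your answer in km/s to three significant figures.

r = 6371 + 843.3 = 7214.3 km = 7.2143×10⁶ m.
For a circular orbit v = √(μ/r) = √(3.986×10¹⁴ / 7.214×10⁶) = √(5.525×10⁷) = 7433 m/s.
That is 7.433 km/s.

v ≈ 7.43 km/s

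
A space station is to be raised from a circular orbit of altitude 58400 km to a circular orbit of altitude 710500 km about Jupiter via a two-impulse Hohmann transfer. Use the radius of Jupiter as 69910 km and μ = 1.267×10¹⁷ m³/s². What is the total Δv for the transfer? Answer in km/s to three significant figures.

Δv_total ≈ 15.7 km/s

r₁ = 69910 + 58400 = 128310 km = 1.2831×10⁸ m.
r₂ = 69910 + 710500 = 780410 km = 7.8041×10⁸ m.
Transfer ellipse a_t = (r₁ + r₂)/2 = 4.544×10⁸ m.
At r₁: circular v_c1 = √(μ/r₁) = 31420 m/s; transfer-perijove v_p = √[μ(2/r₁ − 1/a_t)] = 41180 m/s.
Δv₁ = v_p − v_c1 = 9759 m/s.
At r₂: circular v_c2 = √(μ/r₂) = 12740 m/s; transfer-apojove v_a = √[μ(2/r₂ − 1/a_t)] = 6771 m/s.
Δv₂ = v_c2 − v_a = 5971 m/s.
Total Δv = Δv₁ + Δv₂ = 15730 m/s = 15.73 km/s.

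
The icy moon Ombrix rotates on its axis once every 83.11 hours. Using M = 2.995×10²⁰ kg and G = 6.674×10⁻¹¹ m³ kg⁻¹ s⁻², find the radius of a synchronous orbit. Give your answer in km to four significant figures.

r_sync ≈ 3565 km

μ = GM = 6.674×10⁻¹¹ × 2.995×10²⁰ = 1.999×10¹⁰ m³/s².
T = 83.11 hours = 2.992×10⁵ s.
A synchronous orbit has period T, so by Kepler's third law a = (μT²/4π²)^(1/3).
μT²/4π² = 1.999×10¹⁰ × (2.992×10⁵)² / 39.48 = 4.532×10¹⁹ m³.
a = 3.565×10⁶ m = 3565.4 km.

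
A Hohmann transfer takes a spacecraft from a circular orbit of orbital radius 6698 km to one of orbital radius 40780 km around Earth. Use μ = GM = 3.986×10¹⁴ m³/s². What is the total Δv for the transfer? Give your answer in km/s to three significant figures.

r₁ = 6698 km = 6.698×10⁶ m.
r₂ = 40780 km = 4.078×10⁷ m.
Transfer ellipse a_t = (r₁ + r₂)/2 = 2.374×10⁷ m.
At r₁: circular v_c1 = √(μ/r₁) = 7714 m/s; transfer-perigee v_p = √[μ(2/r₁ − 1/a_t)] = 10110 m/s.
Δv₁ = v_p − v_c1 = 2397 m/s.
At r₂: circular v_c2 = √(μ/r₂) = 3126 m/s; transfer-apogee v_a = √[μ(2/r₂ − 1/a_t)] = 1661 m/s.
Δv₂ = v_c2 − v_a = 1466 m/s.
Total Δv = Δv₁ + Δv₂ = 3862 m/s = 3.862 km/s.

Δv_total ≈ 3.86 km/s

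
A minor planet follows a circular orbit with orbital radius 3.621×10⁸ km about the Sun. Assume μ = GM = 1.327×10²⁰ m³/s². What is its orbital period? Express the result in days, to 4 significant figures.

r = 3.621×10⁸ km = 3.621×10¹¹ m.
Kepler's third law: T = 2π√(r³/μ) = 2π√((3.621×10¹¹)³ / 1.327×10²⁰).
r³/μ = 3.578×10¹⁴ s², so T = 2π × 1.892×10⁷ = 1.188×10⁸ s.
Converting: 1.188×10⁸ s ÷ 86400 = 1376 days.

T ≈ 1376 days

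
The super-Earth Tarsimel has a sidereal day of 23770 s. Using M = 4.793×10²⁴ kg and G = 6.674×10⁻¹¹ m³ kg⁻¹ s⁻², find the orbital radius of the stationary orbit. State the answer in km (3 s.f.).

μ = GM = 6.674×10⁻¹¹ × 4.793×10²⁴ = 3.199×10¹⁴ m³/s².
A synchronous orbit has period T, so by Kepler's third law a = (μT²/4π²)^(1/3).
μT²/4π² = 3.199×10¹⁴ × (2.377×10⁴)² / 39.48 = 4.578×10²¹ m³.
a = 1.660×10⁷ m = 16605 km.

r_sync ≈ 16600 km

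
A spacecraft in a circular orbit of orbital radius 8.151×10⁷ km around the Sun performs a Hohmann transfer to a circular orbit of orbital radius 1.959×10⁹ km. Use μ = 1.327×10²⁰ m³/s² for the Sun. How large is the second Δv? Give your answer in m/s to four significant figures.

Δv ≈ 5904 m/s

r₁ = 8.151×10⁷ km = 8.151×10¹⁰ m.
r₂ = 1.959×10⁹ km = 1.959×10¹² m.
Transfer ellipse a_t = (r₁ + r₂)/2 = 1.020×10¹² m.
At r₁: circular v_c1 = √(μ/r₁) = 40350 m/s; transfer-perihelion v_p = √[μ(2/r₁ − 1/a_t)] = 55910 m/s.
At r₂: circular v_c2 = √(μ/r₂) = 8230 m/s; transfer-aphelion v_a = √[μ(2/r₂ − 1/a_t)] = 2326 m/s.
Δv₂ = v_c2 − v_a = 5904 m/s.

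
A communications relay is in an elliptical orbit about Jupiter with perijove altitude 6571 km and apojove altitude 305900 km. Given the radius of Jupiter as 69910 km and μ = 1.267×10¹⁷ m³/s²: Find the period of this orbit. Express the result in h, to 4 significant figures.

r_p = 69910 + 6571 = 76481 km = 7.6481×10⁷ m.
r_a = 69910 + 305900 = 375810 km = 3.7581×10⁸ m.
Semi-major axis a = (r_p + r_a)/2 = (76481 + 3.7581×10⁵)/2 = 2.2615×10⁵ km = 2.261×10⁸ m.
By Kepler's third law T = 2π√(a³/μ) = 2π × 9.554×10³ = 6.003×10⁴ s.
= 16.68 h.

T ≈ 16.68 h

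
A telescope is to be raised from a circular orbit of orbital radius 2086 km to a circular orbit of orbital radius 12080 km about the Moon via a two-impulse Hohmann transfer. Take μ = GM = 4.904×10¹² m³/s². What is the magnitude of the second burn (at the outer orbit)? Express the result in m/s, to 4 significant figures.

Δv ≈ 291.4 m/s

r₁ = 2086 km = 2.086×10⁶ m.
r₂ = 12080 km = 1.208×10⁷ m.
Transfer ellipse a_t = (r₁ + r₂)/2 = 7.083×10⁶ m.
At r₁: circular v_c1 = √(μ/r₁) = 1533 m/s; transfer-perilune v_p = √[μ(2/r₁ − 1/a_t)] = 2002 m/s.
At r₂: circular v_c2 = √(μ/r₂) = 637.2 m/s; transfer-apolune v_a = √[μ(2/r₂ − 1/a_t)] = 345.8 m/s.
Δv₂ = v_c2 − v_a = 291.4 m/s.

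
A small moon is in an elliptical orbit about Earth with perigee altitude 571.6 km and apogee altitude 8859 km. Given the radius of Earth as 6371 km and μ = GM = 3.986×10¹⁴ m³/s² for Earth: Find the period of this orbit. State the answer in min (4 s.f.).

T ≈ 193.6 min

r_p = 6371 + 571.6 = 6942.6 km = 6.9426×10⁶ m.
r_a = 6371 + 8859 = 15230 km = 1.5230×10⁷ m.
Semi-major axis a = (r_p + r_a)/2 = (6942.6 + 15230)/2 = 11086 km = 1.109×10⁷ m.
By Kepler's third law T = 2π√(a³/μ) = 2π × 1.849×10³ = 1.162×10⁴ s.
= 193.6 min.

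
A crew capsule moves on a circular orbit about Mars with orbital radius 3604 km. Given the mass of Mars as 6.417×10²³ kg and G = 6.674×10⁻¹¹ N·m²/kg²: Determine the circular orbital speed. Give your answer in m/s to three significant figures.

μ = GM = 6.674×10⁻¹¹ × 6.417×10²³ = 4.283×10¹³ m³/s².
r = 3604 km = 3.604×10⁶ m.
For a circular orbit v = √(μ/r) = √(4.283×10¹³ / 3.604×10⁶) = √(1.188×10⁷) = 3447 m/s.

v ≈ 3450 m/s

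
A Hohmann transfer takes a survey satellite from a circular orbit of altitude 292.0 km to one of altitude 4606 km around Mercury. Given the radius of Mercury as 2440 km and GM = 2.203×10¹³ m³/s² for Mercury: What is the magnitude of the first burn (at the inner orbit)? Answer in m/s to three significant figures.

Δv ≈ 569 m/s

r₁ = 2440 + 292.0 = 2732.0 km = 2.7320×10⁶ m.
r₂ = 2440 + 4606 = 7046.0 km = 7.0460×10⁶ m.
Transfer ellipse a_t = (r₁ + r₂)/2 = 4.889×10⁶ m.
At r₁: circular v_c1 = √(μ/r₁) = 2840 m/s; transfer-periherm v_p = √[μ(2/r₁ − 1/a_t)] = 3409 m/s.
Δv₁ = v_p − v_c1 = 569.3 m/s.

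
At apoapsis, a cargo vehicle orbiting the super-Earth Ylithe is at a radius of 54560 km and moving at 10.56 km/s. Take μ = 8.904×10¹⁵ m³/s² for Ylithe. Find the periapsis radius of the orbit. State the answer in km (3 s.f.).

r_a = 5.456×10⁷ m.
Specific energy ε = v²/2 − μ/r = -1.074×10⁸ J/kg, so a = −μ/(2ε) = 4.144×10⁷ m.
The apsides satisfy r_p + r_a = 2a, so the periapsis radius is 2a − r_a = 2.831×10⁷ m = 28314 km.

periapsis radius ≈ 28300 km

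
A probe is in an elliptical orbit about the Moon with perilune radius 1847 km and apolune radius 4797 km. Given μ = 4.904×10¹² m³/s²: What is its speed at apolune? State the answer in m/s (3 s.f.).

Semi-major axis a = (r_p + r_a)/2 = 3322.0 km = 3.322×10⁶ m.
Vis-viva: v² = μ(2/r − 1/a) = 4.904×10¹² × (4.169×10⁻⁷ − 3.010×10⁻⁷) = 5.684×10⁵ m²/s².
v = 753.9 m/s.

v ≈ 754 m/s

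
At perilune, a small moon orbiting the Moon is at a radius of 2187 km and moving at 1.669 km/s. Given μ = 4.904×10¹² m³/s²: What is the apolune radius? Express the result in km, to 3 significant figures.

apolune radius ≈ 3590 km

r_p = 2.187×10⁶ m.
Specific energy ε = v²/2 − μ/r = -8.496×10⁵ J/kg, so a = −μ/(2ε) = 2.886×10⁶ m.
The apsides satisfy r_p + r_a = 2a, so the apolune radius is 2a − r_p = 3.585×10⁶ m = 3585.4 km.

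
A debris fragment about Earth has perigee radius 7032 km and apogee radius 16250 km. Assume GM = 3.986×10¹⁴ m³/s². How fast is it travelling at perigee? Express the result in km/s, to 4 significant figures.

v ≈ 8.895 km/s

Semi-major axis a = (r_p + r_a)/2 = 11641 km = 1.164×10⁷ m.
Vis-viva: v² = μ(2/r − 1/a) = 3.986×10¹⁴ × (2.844×10⁻⁷ − 8.590×10⁻⁸) = 7.913×10⁷ m²/s².
v = 8895 m/s = 8.895 km/s.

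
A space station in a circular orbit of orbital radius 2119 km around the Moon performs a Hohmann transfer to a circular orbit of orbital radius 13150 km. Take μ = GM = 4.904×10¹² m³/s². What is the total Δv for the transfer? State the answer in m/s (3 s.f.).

r₁ = 2119 km = 2.119×10⁶ m.
r₂ = 13150 km = 1.315×10⁷ m.
Transfer ellipse a_t = (r₁ + r₂)/2 = 7.634×10⁶ m.
At r₁: circular v_c1 = √(μ/r₁) = 1521 m/s; transfer-perilune v_p = √[μ(2/r₁ − 1/a_t)] = 1997 m/s.
Δv₁ = v_p − v_c1 = 475.3 m/s.
At r₂: circular v_c2 = √(μ/r₂) = 610.7 m/s; transfer-apolune v_a = √[μ(2/r₂ − 1/a_t)] = 321.7 m/s.
Δv₂ = v_c2 − v_a = 289.0 m/s.
Total Δv = Δv₁ + Δv₂ = 764.2 m/s.

Δv_total ≈ 764 m/s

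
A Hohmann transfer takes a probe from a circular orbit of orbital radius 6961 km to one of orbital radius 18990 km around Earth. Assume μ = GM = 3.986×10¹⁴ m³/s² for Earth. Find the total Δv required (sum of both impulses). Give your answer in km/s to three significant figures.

r₁ = 6961 km = 6.961×10⁶ m.
r₂ = 18990 km = 1.899×10⁷ m.
Transfer ellipse a_t = (r₁ + r₂)/2 = 1.298×10⁷ m.
At r₁: circular v_c1 = √(μ/r₁) = 7567 m/s; transfer-perigee v_p = √[μ(2/r₁ − 1/a_t)] = 9154 m/s.
Δv₁ = v_p − v_c1 = 1587 m/s.
At r₂: circular v_c2 = √(μ/r₂) = 4581 m/s; transfer-apogee v_a = √[μ(2/r₂ − 1/a_t)] = 3356 m/s.
Δv₂ = v_c2 − v_a = 1226 m/s.
Total Δv = Δv₁ + Δv₂ = 2813 m/s = 2.813 km/s.

Δv_total ≈ 2.81 km/s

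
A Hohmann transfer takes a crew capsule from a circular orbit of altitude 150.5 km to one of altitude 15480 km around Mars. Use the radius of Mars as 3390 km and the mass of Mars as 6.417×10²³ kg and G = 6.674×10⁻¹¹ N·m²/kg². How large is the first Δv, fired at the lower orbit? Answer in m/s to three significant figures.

Δv ≈ 1040 m/s

μ = GM = 6.674×10⁻¹¹ × 6.417×10²³ = 4.283×10¹³ m³/s².
r₁ = 3390 + 150.5 = 3540.5 km = 3.5405×10⁶ m.
r₂ = 3390 + 15480 = 18870 km = 1.8870×10⁷ m.
Transfer ellipse a_t = (r₁ + r₂)/2 = 1.121×10⁷ m.
At r₁: circular v_c1 = √(μ/r₁) = 3478 m/s; transfer-periapsis v_p = √[μ(2/r₁ − 1/a_t)] = 4513 m/s.
Δv₁ = v_p − v_c1 = 1035 m/s.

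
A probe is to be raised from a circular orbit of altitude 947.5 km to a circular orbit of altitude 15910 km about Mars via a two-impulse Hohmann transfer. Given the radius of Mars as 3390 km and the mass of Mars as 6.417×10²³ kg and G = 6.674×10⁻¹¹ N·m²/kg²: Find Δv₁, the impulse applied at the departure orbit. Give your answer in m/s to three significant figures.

μ = GM = 6.674×10⁻¹¹ × 6.417×10²³ = 4.283×10¹³ m³/s².
r₁ = 3390 + 947.5 = 4337.5 km = 4.3375×10⁶ m.
r₂ = 3390 + 15910 = 19300 km = 1.9300×10⁷ m.
Transfer ellipse a_t = (r₁ + r₂)/2 = 1.182×10⁷ m.
At r₁: circular v_c1 = √(μ/r₁) = 3142 m/s; transfer-periapsis v_p = √[μ(2/r₁ − 1/a_t)] = 4015 m/s.
Δv₁ = v_p − v_c1 = 873.2 m/s.

Δv ≈ 873 m/s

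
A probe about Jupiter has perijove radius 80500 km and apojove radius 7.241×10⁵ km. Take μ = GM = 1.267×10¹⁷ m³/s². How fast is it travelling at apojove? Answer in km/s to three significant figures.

Semi-major axis a = (r_p + r_a)/2 = 4.0230×10⁵ km = 4.023×10⁸ m.
Vis-viva: v² = μ(2/r − 1/a) = 1.267×10¹⁷ × (2.762×10⁻⁹ − 2.486×10⁻⁹) = 3.501×10⁷ m²/s².
v = 5917 m/s = 5.917 km/s.

v ≈ 5.92 km/s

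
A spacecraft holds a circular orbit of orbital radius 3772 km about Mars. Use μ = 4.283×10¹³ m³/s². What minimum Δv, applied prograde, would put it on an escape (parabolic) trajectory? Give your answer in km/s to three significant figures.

r = 3772 km = 3.772×10⁶ m.
Circular speed v_c = √(μ/r) = 3370 m/s.
Escape speed v_esc = √(2μ/r) = √2 × v_c = 4765 m/s.
Δv = v_esc − v_c = 1396 m/s = 1.396 km/s.

Δv ≈ 1.40 km/s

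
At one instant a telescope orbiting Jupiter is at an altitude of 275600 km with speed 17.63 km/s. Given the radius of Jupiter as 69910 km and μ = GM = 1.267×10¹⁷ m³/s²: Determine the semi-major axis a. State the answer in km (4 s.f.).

a ≈ 2.998×10⁵ km

r = 69910 + 275600 = 3.4551×10⁵ km = 3.455×10⁸ m.
Vis-viva rearranged: 1/a = 2/r − v²/μ = 5.789×10⁻⁹ − 2.453×10⁻⁹ = 3.335×10⁻⁹ m⁻¹.
a = 2.998×10⁸ m = 2.9982×10⁵ km.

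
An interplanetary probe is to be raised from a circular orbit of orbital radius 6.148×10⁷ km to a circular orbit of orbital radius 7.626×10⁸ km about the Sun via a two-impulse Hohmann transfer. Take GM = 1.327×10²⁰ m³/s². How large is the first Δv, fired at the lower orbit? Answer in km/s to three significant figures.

r₁ = 6.148×10⁷ km = 6.148×10¹⁰ m.
r₂ = 7.626×10⁸ km = 7.626×10¹¹ m.
Transfer ellipse a_t = (r₁ + r₂)/2 = 4.120×10¹¹ m.
At r₁: circular v_c1 = √(μ/r₁) = 46460 m/s; transfer-perihelion v_p = √[μ(2/r₁ − 1/a_t)] = 63200 m/s.
Δv₁ = v_p − v_c1 = 16750 m/s.
= 16.75 km/s.

Δv ≈ 16.7 km/s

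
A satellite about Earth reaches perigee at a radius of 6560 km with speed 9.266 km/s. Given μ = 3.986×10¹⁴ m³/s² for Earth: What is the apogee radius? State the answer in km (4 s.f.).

apogee radius ≈ 15790 km

r_p = 6.560×10⁶ m.
Specific energy ε = v²/2 − μ/r = -1.783×10⁷ J/kg, so a = −μ/(2ε) = 1.118×10⁷ m.
The apsides satisfy r_p + r_a = 2a, so the apogee radius is 2a − r_p = 1.579×10⁷ m = 15792 km.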